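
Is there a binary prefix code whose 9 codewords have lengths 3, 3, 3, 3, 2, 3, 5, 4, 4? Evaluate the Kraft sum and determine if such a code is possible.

1.03125; no

With common denominator 2^5 = 32: Σ 2^(−ℓᵢ) = 4/32 + 4/32 + 4/32 + 4/32 + 8/32 + 4/32 + 1/32 + 2/32 + 2/32 = 33/32 = 1.03125.
Kraft's inequality requires Σ ≤ 1; here Σ = 1.03125 > 1, so no such prefix code exists.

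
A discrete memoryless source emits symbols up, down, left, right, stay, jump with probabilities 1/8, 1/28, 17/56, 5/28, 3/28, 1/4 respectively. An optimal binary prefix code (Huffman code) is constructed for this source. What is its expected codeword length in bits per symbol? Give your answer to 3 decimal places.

Repeatedly combine the two least-probable nodes; the expected code length is the sum of the merged weights.
merge 1/28 + 3/28 → 1/7
merge 1/8 + 1/7 → 15/56
merge 5/28 + 1/4 → 3/7
merge 15/56 + 17/56 → 4/7
merge 3/7 + 4/7 → 1
L = 1/7 + 15/56 + 3/7 + 4/7 + 1 = 135/56 ≈ 2.411 bits/symbol.

2.411 bits/symbol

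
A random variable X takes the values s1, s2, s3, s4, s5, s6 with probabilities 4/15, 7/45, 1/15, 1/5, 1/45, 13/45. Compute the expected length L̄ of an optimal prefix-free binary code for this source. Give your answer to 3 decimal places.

Repeatedly combine the two least-probable nodes; the expected code length is the sum of the merged weights.
merge 1/45 + 1/15 → 4/45
merge 4/45 + 7/45 → 11/45
merge 1/5 + 11/45 → 4/9
merge 4/15 + 13/45 → 5/9
merge 4/9 + 5/9 → 1
L = 4/45 + 11/45 + 4/9 + 5/9 + 1 = 7/3 ≈ 2.333 bits/symbol.

2.333 bits/symbol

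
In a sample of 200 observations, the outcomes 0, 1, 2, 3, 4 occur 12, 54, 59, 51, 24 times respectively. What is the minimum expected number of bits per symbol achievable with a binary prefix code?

Probabilities are the counts divided by 200.
Repeatedly combine the two least-probable nodes; the expected code length is the sum of the merged weights.
merge 3/50 + 3/25 → 9/50
merge 9/50 + 51/200 → 87/200
merge 27/100 + 59/200 → 113/200
merge 87/200 + 113/200 → 1
L = 9/50 + 87/200 + 113/200 + 1 = 109/50 = 2.18 bits/symbol.

2.18 bits/symbol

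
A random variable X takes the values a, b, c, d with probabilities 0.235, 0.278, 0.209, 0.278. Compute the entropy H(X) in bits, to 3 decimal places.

H = −Σ pᵢ log₂ pᵢ.
−0.235·log₂(0.235) = 0.4910
−0.278·log₂(0.278) = 0.5134
−0.209·log₂(0.209) = 0.4720
−0.278·log₂(0.278) = 0.5134
Sum ≈ 1.9898 → 1.990 bits.

1.990 bits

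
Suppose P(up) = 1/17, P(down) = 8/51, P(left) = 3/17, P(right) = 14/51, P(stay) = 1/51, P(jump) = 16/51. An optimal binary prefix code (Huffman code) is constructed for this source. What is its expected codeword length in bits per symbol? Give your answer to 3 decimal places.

Repeatedly combine the two least-probable nodes; the expected code length is the sum of the merged weights.
merge 1/51 + 1/17 → 4/51
merge 4/51 + 8/51 → 4/17
merge 3/17 + 4/17 → 7/17
merge 14/51 + 16/51 → 10/17
merge 7/17 + 10/17 → 1
L = 4/51 + 4/17 + 7/17 + 10/17 + 1 = 118/51 ≈ 2.314 bits/symbol.

2.314 bits/symbol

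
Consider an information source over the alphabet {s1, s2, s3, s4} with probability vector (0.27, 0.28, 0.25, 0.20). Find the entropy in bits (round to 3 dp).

1.989 bits

H = −Σ pᵢ log₂ pᵢ.
−0.27·log₂(0.27) = 0.5100
−0.28·log₂(0.28) = 0.5142
−0.25·log₂(0.25) = 0.5000
−0.20·log₂(0.20) = 0.4644
Sum ≈ 1.9886 → 1.989 bits.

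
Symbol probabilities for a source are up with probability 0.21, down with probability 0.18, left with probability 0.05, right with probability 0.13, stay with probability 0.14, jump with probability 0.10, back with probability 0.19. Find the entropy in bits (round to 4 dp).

2.7014 bits

H = −Σ pᵢ log₂ pᵢ.
−0.21·log₂(0.21) = 0.4728
−0.18·log₂(0.18) = 0.4453
−0.05·log₂(0.05) = 0.2161
−0.13·log₂(0.13) = 0.3826
−0.14·log₂(0.14) = 0.3971
−0.10·log₂(0.10) = 0.3322
−0.19·log₂(0.19) = 0.4552
Sum ≈ 2.7014 → 2.7014 bits.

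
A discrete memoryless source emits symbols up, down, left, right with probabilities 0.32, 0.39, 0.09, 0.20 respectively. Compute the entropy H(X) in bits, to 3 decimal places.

1.833 bits

H = −Σ pᵢ log₂ pᵢ.
−0.32·log₂(0.32) = 0.5260
−0.39·log₂(0.39) = 0.5298
−0.09·log₂(0.09) = 0.3127
−0.20·log₂(0.20) = 0.4644
Sum ≈ 1.8329 → 1.833 bits.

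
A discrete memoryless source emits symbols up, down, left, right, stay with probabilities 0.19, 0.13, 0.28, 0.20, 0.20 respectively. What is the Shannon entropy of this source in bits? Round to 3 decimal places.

H = −Σ pᵢ log₂ pᵢ.
−0.19·log₂(0.19) = 0.4552
−0.13·log₂(0.13) = 0.3826
−0.28·log₂(0.28) = 0.5142
−0.20·log₂(0.20) = 0.4644
−0.20·log₂(0.20) = 0.4644
Sum ≈ 2.2809 → 2.281 bits.

2.281 bits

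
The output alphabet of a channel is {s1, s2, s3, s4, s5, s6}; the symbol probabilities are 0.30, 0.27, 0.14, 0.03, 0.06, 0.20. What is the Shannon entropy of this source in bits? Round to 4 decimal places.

H = −Σ pᵢ log₂ pᵢ.
−0.30·log₂(0.30) = 0.5211
−0.27·log₂(0.27) = 0.5100
−0.14·log₂(0.14) = 0.3971
−0.03·log₂(0.03) = 0.1518
−0.06·log₂(0.06) = 0.2435
−0.20·log₂(0.20) = 0.4644
Sum ≈ 2.2879 → 2.2879 bits.

2.2879 bits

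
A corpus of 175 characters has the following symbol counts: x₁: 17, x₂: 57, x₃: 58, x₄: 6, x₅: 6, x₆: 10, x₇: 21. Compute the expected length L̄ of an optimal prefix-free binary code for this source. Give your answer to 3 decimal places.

Probabilities are the counts divided by 175.
Repeatedly combine the two least-probable nodes; the expected code length is the sum of the merged weights.
merge 6/175 + 6/175 → 12/175
merge 2/35 + 12/175 → 22/175
merge 17/175 + 3/25 → 38/175
merge 22/175 + 38/175 → 12/35
merge 57/175 + 58/175 → 23/35
merge 12/35 + 23/35 → 1
L = 12/175 + 22/175 + 38/175 + 12/35 + 23/35 + 1 = 422/175 ≈ 2.411 bits/symbol.

2.411 bits/symbol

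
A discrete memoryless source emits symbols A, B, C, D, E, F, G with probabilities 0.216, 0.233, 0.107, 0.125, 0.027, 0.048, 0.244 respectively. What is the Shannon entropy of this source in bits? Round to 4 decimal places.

H = −Σ pᵢ log₂ pᵢ.
−0.216·log₂(0.216) = 0.4776
−0.233·log₂(0.233) = 0.4897
−0.107·log₂(0.107) = 0.3450
−0.125·log₂(0.125) = 0.3750
−0.027·log₂(0.027) = 0.1407
−0.048·log₂(0.048) = 0.2103
−0.244·log₂(0.244) = 0.4966
Sum ≈ 2.5348 → 2.5348 bits.

2.5348 bits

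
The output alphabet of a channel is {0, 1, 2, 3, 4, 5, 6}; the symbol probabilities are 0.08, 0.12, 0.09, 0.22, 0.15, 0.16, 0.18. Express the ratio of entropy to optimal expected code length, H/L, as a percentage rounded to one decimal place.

Entropy H = −Σ p log₂ p ≈ 2.7307 bits.
Huffman merges: 2/25+9/100→17/100; 3/25+3/20→27/100; 4/25+17/100→33/100; 9/50+11/50→2/5; 27/100+33/100→3/5; 2/5+3/5→1. L = 277/100 ≈ 2.7700.
Efficiency = H/L = 2.7307/2.7700 = 98.6%.

98.6%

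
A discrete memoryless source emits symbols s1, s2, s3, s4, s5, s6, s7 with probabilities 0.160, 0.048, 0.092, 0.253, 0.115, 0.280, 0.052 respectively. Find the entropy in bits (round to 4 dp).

H = −Σ pᵢ log₂ pᵢ.
−0.160·log₂(0.160) = 0.4230
−0.048·log₂(0.048) = 0.2103
−0.092·log₂(0.092) = 0.3167
−0.253·log₂(0.253) = 0.5016
−0.115·log₂(0.115) = 0.3588
−0.280·log₂(0.280) = 0.5142
−0.052·log₂(0.052) = 0.2218
Sum ≈ 2.5465 → 2.5465 bits.

2.5465 bits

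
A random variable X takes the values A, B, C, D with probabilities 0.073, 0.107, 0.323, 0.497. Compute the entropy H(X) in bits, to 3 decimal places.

1.649 bits

H = −Σ pᵢ log₂ pᵢ.
−0.073·log₂(0.073) = 0.2756
−0.107·log₂(0.107) = 0.3450
−0.323·log₂(0.323) = 0.5266
−0.497·log₂(0.497) = 0.5013
Sum ≈ 1.6486 → 1.649 bits.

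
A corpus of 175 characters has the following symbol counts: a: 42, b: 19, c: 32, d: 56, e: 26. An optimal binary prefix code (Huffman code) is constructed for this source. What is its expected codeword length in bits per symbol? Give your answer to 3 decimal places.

Probabilities are the counts divided by 175.
Repeatedly combine the two least-probable nodes; the expected code length is the sum of the merged weights.
merge 19/175 + 26/175 → 9/35
merge 32/175 + 6/25 → 74/175
merge 9/35 + 8/25 → 101/175
merge 74/175 + 101/175 → 1
L = 9/35 + 74/175 + 101/175 + 1 = 79/35 ≈ 2.257 bits/symbol.

2.257 bits/symbol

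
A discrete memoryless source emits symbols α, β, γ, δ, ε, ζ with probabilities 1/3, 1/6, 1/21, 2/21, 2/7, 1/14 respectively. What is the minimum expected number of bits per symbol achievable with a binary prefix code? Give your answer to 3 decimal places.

Repeatedly combine the two least-probable nodes; the expected code length is the sum of the merged weights.
merge 1/21 + 1/14 → 5/42
merge 2/21 + 5/42 → 3/14
merge 1/6 + 3/14 → 8/21
merge 2/7 + 1/3 → 13/21
merge 8/21 + 13/21 → 1
L = 5/42 + 3/14 + 8/21 + 13/21 + 1 = 7/3 ≈ 2.333 bits/symbol.

2.333 bits/symbol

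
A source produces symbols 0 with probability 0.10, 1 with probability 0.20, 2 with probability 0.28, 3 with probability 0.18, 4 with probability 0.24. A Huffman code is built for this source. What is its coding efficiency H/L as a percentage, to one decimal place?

98.7%

Entropy H = −Σ p log₂ p ≈ 2.2502 bits.
Huffman merges: 1/10+9/50→7/25; 1/5+6/25→11/25; 7/25+7/25→14/25; 11/25+14/25→1. L = 57/25 ≈ 2.2800.
Efficiency = H/L = 2.2502/2.2800 = 98.7%.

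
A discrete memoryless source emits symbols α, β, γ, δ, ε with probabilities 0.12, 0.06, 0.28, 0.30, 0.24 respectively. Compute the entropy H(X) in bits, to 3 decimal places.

2.140 bits

H = −Σ pᵢ log₂ pᵢ.
−0.12·log₂(0.12) = 0.3671
−0.06·log₂(0.06) = 0.2435
−0.28·log₂(0.28) = 0.5142
−0.30·log₂(0.30) = 0.5211
−0.24·log₂(0.24) = 0.4941
Sum ≈ 2.1400 → 2.140 bits.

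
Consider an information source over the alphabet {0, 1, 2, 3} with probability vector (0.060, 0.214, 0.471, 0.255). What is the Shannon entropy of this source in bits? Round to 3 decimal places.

1.734 bits

H = −Σ pᵢ log₂ pᵢ.
−0.060·log₂(0.060) = 0.2435
−0.214·log₂(0.214) = 0.4760
−0.471·log₂(0.471) = 0.5116
−0.255·log₂(0.255) = 0.5027
Sum ≈ 1.7339 → 1.734 bits.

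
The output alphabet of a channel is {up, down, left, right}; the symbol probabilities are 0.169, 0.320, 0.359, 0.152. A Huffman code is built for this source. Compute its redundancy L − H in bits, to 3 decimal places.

0.059 bits

Entropy H = −Σ p log₂ p ≈ 1.9032 bits.
Huffman merges: 19/125+169/1000→321/1000; 8/25+321/1000→641/1000; 359/1000+641/1000→1. L = 981/500 ≈ 1.9620.
L − H = 1.9620 − 1.9032 = 0.059 bits.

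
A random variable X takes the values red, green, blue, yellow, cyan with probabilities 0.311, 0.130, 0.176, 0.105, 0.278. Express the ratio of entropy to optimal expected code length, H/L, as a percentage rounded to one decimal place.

98.6%

Entropy H = −Σ p log₂ p ≈ 2.2026 bits.
Huffman merges: 21/200+13/100→47/200; 22/125+47/200→411/1000; 139/500+311/1000→589/1000; 411/1000+589/1000→1. L = 447/200 ≈ 2.2350.
Efficiency = H/L = 2.2026/2.2350 = 98.6%.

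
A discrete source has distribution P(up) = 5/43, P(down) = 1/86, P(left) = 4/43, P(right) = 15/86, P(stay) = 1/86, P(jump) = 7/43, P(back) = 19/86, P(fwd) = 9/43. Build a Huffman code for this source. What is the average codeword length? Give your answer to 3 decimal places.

2.709 bits/symbol

Repeatedly combine the two least-probable nodes; the expected code length is the sum of the merged weights.
merge 1/86 + 1/86 → 1/43
merge 1/43 + 4/43 → 5/43
merge 5/43 + 5/43 → 10/43
merge 7/43 + 15/86 → 29/86
merge 9/43 + 19/86 → 37/86
merge 10/43 + 29/86 → 49/86
merge 37/86 + 49/86 → 1
L = 1/43 + 5/43 + 10/43 + 29/86 + 37/86 + 49/86 + 1 = 233/86 ≈ 2.709 bits/symbol.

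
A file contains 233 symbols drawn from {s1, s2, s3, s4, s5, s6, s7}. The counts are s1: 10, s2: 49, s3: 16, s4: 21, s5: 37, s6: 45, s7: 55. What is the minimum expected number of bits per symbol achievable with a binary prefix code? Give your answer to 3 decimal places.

2.665 bits/symbol

Probabilities are the counts divided by 233.
Repeatedly combine the two least-probable nodes; the expected code length is the sum of the merged weights.
merge 10/233 + 16/233 → 26/233
merge 21/233 + 26/233 → 47/233
merge 37/233 + 45/233 → 82/233
merge 47/233 + 49/233 → 96/233
merge 55/233 + 82/233 → 137/233
merge 96/233 + 137/233 → 1
L = 26/233 + 47/233 + 82/233 + 96/233 + 137/233 + 1 = 621/233 ≈ 2.665 bits/symbol.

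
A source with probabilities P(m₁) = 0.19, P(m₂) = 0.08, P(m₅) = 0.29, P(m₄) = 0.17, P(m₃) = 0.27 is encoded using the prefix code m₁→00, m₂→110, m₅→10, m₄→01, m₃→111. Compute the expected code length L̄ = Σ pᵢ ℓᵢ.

2.35 bits/symbol

L̄ = Σ pᵢ·ℓᵢ = 0.19·2 + 0.08·3 + 0.29·2 + 0.17·2 + 0.27·3 = 2.35 bits/symbol.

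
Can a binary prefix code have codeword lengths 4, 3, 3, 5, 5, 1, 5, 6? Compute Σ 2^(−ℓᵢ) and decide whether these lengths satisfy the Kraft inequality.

0.921875; yes

With common denominator 2^6 = 64: Σ 2^(−ℓᵢ) = 4/64 + 8/64 + 8/64 + 2/64 + 2/64 + 32/64 + 2/64 + 1/64 = 59/64 = 0.921875.
Kraft's inequality requires Σ ≤ 1; here Σ = 0.921875 ≤ 1, so such a prefix code exists.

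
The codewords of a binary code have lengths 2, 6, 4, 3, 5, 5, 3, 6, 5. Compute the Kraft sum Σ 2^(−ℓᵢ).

0.6875

With common denominator 2^6 = 64: Σ 2^(−ℓᵢ) = 16/64 + 1/64 + 4/64 + 8/64 + 2/64 + 2/64 + 8/64 + 1/64 + 2/64 = 44/64 = 0.6875.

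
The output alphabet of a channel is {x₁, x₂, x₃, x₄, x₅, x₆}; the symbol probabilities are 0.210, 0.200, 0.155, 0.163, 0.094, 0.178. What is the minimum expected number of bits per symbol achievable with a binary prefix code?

2.59 bits/symbol

Repeatedly combine the two least-probable nodes; the expected code length is the sum of the merged weights.
merge 47/500 + 31/200 → 249/1000
merge 163/1000 + 89/500 → 341/1000
merge 1/5 + 21/100 → 41/100
merge 249/1000 + 341/1000 → 59/100
merge 41/100 + 59/100 → 1
L = 249/1000 + 341/1000 + 41/100 + 59/100 + 1 = 259/100 = 2.59 bits/symbol.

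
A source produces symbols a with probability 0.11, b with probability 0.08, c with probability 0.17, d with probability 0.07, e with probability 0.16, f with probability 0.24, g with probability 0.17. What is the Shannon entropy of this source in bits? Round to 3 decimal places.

2.697 bits

H = −Σ pᵢ log₂ pᵢ.
−0.11·log₂(0.11) = 0.3503
−0.08·log₂(0.08) = 0.2915
−0.17·log₂(0.17) = 0.4346
−0.07·log₂(0.07) = 0.2686
−0.16·log₂(0.16) = 0.4230
−0.24·log₂(0.24) = 0.4941
−0.17·log₂(0.17) = 0.4346
Sum ≈ 2.6967 → 2.697 bits.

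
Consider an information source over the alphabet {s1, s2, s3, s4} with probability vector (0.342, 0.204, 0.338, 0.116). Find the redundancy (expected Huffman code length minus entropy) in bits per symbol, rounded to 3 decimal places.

0.091 bits

Entropy H = −Σ p log₂ p ≈ 1.8867 bits.
Huffman merges: 29/250+51/250→8/25; 8/25+169/500→329/500; 171/500+329/500→1. L = 989/500 ≈ 1.9780.
L − H = 1.9780 − 1.8867 = 0.091 bits.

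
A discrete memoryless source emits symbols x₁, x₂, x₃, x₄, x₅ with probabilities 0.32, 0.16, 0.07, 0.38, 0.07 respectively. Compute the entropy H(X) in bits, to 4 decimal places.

2.0166 bits

H = −Σ pᵢ log₂ pᵢ.
−0.32·log₂(0.32) = 0.5260
−0.16·log₂(0.16) = 0.4230
−0.07·log₂(0.07) = 0.2686
−0.38·log₂(0.38) = 0.5305
−0.07·log₂(0.07) = 0.2686
Sum ≈ 2.0166 → 2.0166 bits.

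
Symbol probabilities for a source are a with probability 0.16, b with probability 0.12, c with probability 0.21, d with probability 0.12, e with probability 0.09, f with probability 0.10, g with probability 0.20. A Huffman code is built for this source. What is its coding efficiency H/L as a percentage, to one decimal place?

98.5%

Entropy H = −Σ p log₂ p ≈ 2.7392 bits.
Huffman merges: 9/100+1/10→19/100; 3/25+3/25→6/25; 4/25+19/100→7/20; 1/5+21/100→41/100; 6/25+7/20→59/100; 41/100+59/100→1. L = 139/50 ≈ 2.7800.
Efficiency = H/L = 2.7392/2.7800 = 98.5%.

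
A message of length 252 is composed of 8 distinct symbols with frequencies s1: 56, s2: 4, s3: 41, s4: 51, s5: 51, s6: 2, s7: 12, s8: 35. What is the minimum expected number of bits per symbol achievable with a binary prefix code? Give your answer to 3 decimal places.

2.671 bits/symbol

Probabilities are the counts divided by 252.
Repeatedly combine the two least-probable nodes; the expected code length is the sum of the merged weights.
merge 1/126 + 1/63 → 1/42
merge 1/42 + 1/21 → 1/14
merge 1/14 + 5/36 → 53/252
merge 41/252 + 17/84 → 23/63
merge 17/84 + 53/252 → 26/63
merge 2/9 + 23/63 → 37/63
merge 26/63 + 37/63 → 1
L = 1/42 + 1/14 + 53/252 + 23/63 + 26/63 + 37/63 + 1 = 673/252 ≈ 2.671 bits/symbol.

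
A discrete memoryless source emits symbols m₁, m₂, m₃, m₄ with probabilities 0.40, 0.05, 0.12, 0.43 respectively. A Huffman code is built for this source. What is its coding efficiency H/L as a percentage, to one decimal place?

94.0%

Entropy H = −Σ p log₂ p ≈ 1.6355 bits.
Huffman merges: 1/20+3/25→17/100; 17/100+2/5→57/100; 43/100+57/100→1. L = 87/50 ≈ 1.7400.
Efficiency = H/L = 1.6355/1.7400 = 94.0%.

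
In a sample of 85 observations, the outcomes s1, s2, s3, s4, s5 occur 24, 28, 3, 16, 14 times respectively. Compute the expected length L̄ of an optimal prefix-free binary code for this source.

Probabilities are the counts divided by 85.
Repeatedly combine the two least-probable nodes; the expected code length is the sum of the merged weights.
merge 3/85 + 14/85 → 1/5
merge 16/85 + 1/5 → 33/85
merge 24/85 + 28/85 → 52/85
merge 33/85 + 52/85 → 1
L = 1/5 + 33/85 + 52/85 + 1 = 11/5 = 2.2 bits/symbol.

2.2 bits/symbol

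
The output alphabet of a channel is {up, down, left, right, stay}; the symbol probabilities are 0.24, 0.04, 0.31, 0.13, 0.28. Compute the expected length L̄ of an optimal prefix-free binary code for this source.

Repeatedly combine the two least-probable nodes; the expected code length is the sum of the merged weights.
merge 1/25 + 13/100 → 17/100
merge 17/100 + 6/25 → 41/100
merge 7/25 + 31/100 → 59/100
merge 41/100 + 59/100 → 1
L = 17/100 + 41/100 + 59/100 + 1 = 217/100 = 2.17 bits/symbol.

2.17 bits/symbol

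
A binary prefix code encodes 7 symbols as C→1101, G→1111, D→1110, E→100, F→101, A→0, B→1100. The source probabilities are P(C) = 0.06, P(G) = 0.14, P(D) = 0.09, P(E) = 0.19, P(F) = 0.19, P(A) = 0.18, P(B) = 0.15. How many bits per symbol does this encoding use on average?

3.08 bits/symbol

L̄ = Σ pᵢ·ℓᵢ = 0.06·4 + 0.14·4 + 0.09·4 + 0.19·3 + 0.19·3 + 0.18·1 + 0.15·4 = 3.08 bits/symbol.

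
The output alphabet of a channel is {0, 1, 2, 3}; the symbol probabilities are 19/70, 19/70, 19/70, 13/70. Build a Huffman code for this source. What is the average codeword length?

Repeatedly combine the two least-probable nodes; the expected code length is the sum of the merged weights.
merge 13/70 + 19/70 → 16/35
merge 19/70 + 19/70 → 19/35
merge 16/35 + 19/35 → 1
L = 16/35 + 19/35 + 1 = 2 bits/symbol.

2 bits/symbol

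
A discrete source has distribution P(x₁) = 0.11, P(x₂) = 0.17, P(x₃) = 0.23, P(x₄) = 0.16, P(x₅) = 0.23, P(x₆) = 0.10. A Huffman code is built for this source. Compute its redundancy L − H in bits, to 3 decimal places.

Entropy H = −Σ p log₂ p ≈ 2.5154 bits.
Huffman merges: 1/10+11/100→21/100; 4/25+17/100→33/100; 21/100+23/100→11/25; 23/100+33/100→14/25; 11/25+14/25→1. L = 127/50 ≈ 2.5400.
L − H = 2.5400 − 2.5154 = 0.025 bits.

0.025 bits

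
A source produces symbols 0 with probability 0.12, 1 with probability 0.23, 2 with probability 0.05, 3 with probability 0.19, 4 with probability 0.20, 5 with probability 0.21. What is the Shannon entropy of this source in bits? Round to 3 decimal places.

2.463 bits

H = −Σ pᵢ log₂ pᵢ.
−0.12·log₂(0.12) = 0.3671
−0.23·log₂(0.23) = 0.4877
−0.05·log₂(0.05) = 0.2161
−0.19·log₂(0.19) = 0.4552
−0.20·log₂(0.20) = 0.4644
−0.21·log₂(0.21) = 0.4728
Sum ≈ 2.4633 → 2.463 bits.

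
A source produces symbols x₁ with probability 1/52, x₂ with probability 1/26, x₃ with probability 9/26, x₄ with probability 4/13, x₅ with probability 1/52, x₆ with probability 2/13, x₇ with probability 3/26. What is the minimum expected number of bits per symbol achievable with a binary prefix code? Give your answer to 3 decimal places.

Repeatedly combine the two least-probable nodes; the expected code length is the sum of the merged weights.
merge 1/52 + 1/52 → 1/26
merge 1/26 + 1/26 → 1/13
merge 1/13 + 3/26 → 5/26
merge 2/13 + 5/26 → 9/26
merge 4/13 + 9/26 → 17/26
merge 9/26 + 17/26 → 1
L = 1/26 + 1/13 + 5/26 + 9/26 + 17/26 + 1 = 30/13 ≈ 2.308 bits/symbol.

2.308 bits/symbol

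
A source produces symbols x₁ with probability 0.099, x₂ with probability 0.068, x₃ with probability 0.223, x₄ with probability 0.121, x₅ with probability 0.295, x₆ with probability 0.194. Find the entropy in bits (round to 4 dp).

H = −Σ pᵢ log₂ pᵢ.
−0.099·log₂(0.099) = 0.3303
−0.068·log₂(0.068) = 0.2637
−0.223·log₂(0.223) = 0.4828
−0.121·log₂(0.121) = 0.3687
−0.295·log₂(0.295) = 0.5196
−0.194·log₂(0.194) = 0.4590
Sum ≈ 2.4240 → 2.4240 bits.

2.4240 bits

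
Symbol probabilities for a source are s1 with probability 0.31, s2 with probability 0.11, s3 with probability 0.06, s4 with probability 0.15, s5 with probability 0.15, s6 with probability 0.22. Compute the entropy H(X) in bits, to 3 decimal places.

H = −Σ pᵢ log₂ pᵢ.
−0.31·log₂(0.31) = 0.5238
−0.11·log₂(0.11) = 0.3503
−0.06·log₂(0.06) = 0.2435
−0.15·log₂(0.15) = 0.4105
−0.15·log₂(0.15) = 0.4105
−0.22·log₂(0.22) = 0.4806
Sum ≈ 2.4193 → 2.419 bits.

2.419 bits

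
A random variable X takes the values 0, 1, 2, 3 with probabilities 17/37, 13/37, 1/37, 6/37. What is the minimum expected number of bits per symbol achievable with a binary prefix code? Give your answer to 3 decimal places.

Repeatedly combine the two least-probable nodes; the expected code length is the sum of the merged weights.
merge 1/37 + 6/37 → 7/37
merge 7/37 + 13/37 → 20/37
merge 17/37 + 20/37 → 1
L = 7/37 + 20/37 + 1 = 64/37 ≈ 1.730 bits/symbol.

1.730 bits/symbol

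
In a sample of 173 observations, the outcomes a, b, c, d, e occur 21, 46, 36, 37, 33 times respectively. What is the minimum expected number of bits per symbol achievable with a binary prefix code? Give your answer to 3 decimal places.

Probabilities are the counts divided by 173.
Repeatedly combine the two least-probable nodes; the expected code length is the sum of the merged weights.
merge 21/173 + 33/173 → 54/173
merge 36/173 + 37/173 → 73/173
merge 46/173 + 54/173 → 100/173
merge 73/173 + 100/173 → 1
L = 54/173 + 73/173 + 100/173 + 1 = 400/173 ≈ 2.312 bits/symbol.

2.312 bits/symbol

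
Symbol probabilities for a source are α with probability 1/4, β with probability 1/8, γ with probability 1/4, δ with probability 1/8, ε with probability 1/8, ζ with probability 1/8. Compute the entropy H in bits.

2.5 bits

Each probability is a power of 1/2, so log₂(1/p) is an integer.
H = Σ p·log₂(1/p) = 1/4·2 + 1/8·3 + 1/4·2 + 1/8·3 + 1/8·3 + 1/8·3 = 2.5 bits.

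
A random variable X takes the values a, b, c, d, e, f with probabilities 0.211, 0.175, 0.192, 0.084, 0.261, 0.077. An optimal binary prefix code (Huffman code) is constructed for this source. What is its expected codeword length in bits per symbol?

2.497 bits/symbol

Repeatedly combine the two least-probable nodes; the expected code length is the sum of the merged weights.
merge 77/1000 + 21/250 → 161/1000
merge 161/1000 + 7/40 → 42/125
merge 24/125 + 211/1000 → 403/1000
merge 261/1000 + 42/125 → 597/1000
merge 403/1000 + 597/1000 → 1
L = 161/1000 + 42/125 + 403/1000 + 597/1000 + 1 = 2497/1000 = 2.497 bits/symbol.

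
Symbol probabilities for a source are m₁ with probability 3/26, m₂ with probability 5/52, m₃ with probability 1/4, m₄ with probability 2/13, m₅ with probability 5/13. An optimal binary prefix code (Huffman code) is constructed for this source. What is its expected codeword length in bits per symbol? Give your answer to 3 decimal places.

2.192 bits/symbol

Repeatedly combine the two least-probable nodes; the expected code length is the sum of the merged weights.
merge 5/52 + 3/26 → 11/52
merge 2/13 + 11/52 → 19/52
merge 1/4 + 19/52 → 8/13
merge 5/13 + 8/13 → 1
L = 11/52 + 19/52 + 8/13 + 1 = 57/26 ≈ 2.192 bits/symbol.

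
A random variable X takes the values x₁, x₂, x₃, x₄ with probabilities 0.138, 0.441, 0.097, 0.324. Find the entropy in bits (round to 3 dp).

1.768 bits

H = −Σ pᵢ log₂ pᵢ.
−0.138·log₂(0.138) = 0.3943
−0.441·log₂(0.441) = 0.5209
−0.097·log₂(0.097) = 0.3265
−0.324·log₂(0.324) = 0.5268
Sum ≈ 1.7685 → 1.768 bits.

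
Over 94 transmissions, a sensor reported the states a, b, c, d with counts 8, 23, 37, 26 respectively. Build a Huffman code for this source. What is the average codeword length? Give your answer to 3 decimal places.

Probabilities are the counts divided by 94.
Repeatedly combine the two least-probable nodes; the expected code length is the sum of the merged weights.
merge 4/47 + 23/94 → 31/94
merge 13/47 + 31/94 → 57/94
merge 37/94 + 57/94 → 1
L = 31/94 + 57/94 + 1 = 91/47 ≈ 1.936 bits/symbol.

1.936 bits/symbol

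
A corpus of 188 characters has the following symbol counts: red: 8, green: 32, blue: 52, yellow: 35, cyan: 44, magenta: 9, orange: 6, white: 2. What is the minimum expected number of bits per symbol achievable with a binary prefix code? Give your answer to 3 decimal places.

Probabilities are the counts divided by 188.
Repeatedly combine the two least-probable nodes; the expected code length is the sum of the merged weights.
merge 1/94 + 3/94 → 2/47
merge 2/47 + 2/47 → 4/47
merge 9/188 + 4/47 → 25/188
merge 25/188 + 8/47 → 57/188
merge 35/188 + 11/47 → 79/188
merge 13/47 + 57/188 → 109/188
merge 79/188 + 109/188 → 1
L = 2/47 + 4/47 + 25/188 + 57/188 + 79/188 + 109/188 + 1 = 241/94 ≈ 2.564 bits/symbol.

2.564 bits/symbol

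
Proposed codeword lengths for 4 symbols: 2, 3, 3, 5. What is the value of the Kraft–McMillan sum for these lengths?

0.53125

With common denominator 2^5 = 32: Σ 2^(−ℓᵢ) = 8/32 + 4/32 + 4/32 + 1/32 = 17/32 = 0.53125.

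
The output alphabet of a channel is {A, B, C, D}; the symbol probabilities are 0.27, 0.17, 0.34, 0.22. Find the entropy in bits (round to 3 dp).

H = −Σ pᵢ log₂ pᵢ.
−0.27·log₂(0.27) = 0.5100
−0.17·log₂(0.17) = 0.4346
−0.34·log₂(0.34) = 0.5292
−0.22·log₂(0.22) = 0.4806
Sum ≈ 1.9544 → 1.954 bits.

1.954 bits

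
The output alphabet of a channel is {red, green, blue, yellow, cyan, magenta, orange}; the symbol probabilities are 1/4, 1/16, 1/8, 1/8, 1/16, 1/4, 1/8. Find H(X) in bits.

2.625 bits

Each probability is a power of 1/2, so log₂(1/p) is an integer.
H = Σ p·log₂(1/p) = 1/4·2 + 1/16·4 + 1/8·3 + 1/8·3 + 1/16·4 + 1/4·2 + 1/8·3 = 2.625 bits.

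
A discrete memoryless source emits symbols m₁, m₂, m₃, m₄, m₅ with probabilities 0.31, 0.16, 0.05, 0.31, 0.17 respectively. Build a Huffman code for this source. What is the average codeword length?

2.21 bits/symbol

Repeatedly combine the two least-probable nodes; the expected code length is the sum of the merged weights.
merge 1/20 + 4/25 → 21/100
merge 17/100 + 21/100 → 19/50
merge 31/100 + 31/100 → 31/50
merge 19/50 + 31/50 → 1
L = 21/100 + 19/50 + 31/50 + 1 = 221/100 = 2.21 bits/symbol.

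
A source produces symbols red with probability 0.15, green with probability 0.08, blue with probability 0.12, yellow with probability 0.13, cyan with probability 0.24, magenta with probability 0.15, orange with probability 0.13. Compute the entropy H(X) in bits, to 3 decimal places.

H = −Σ pᵢ log₂ pᵢ.
−0.15·log₂(0.15) = 0.4105
−0.08·log₂(0.08) = 0.2915
−0.12·log₂(0.12) = 0.3671
−0.13·log₂(0.13) = 0.3826
−0.24·log₂(0.24) = 0.4941
−0.15·log₂(0.15) = 0.4105
−0.13·log₂(0.13) = 0.3826
Sum ≈ 2.7391 → 2.739 bits.

2.739 bits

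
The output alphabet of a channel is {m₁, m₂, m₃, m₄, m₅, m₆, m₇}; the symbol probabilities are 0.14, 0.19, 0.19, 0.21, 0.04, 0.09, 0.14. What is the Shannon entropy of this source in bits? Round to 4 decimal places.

H = −Σ pᵢ log₂ pᵢ.
−0.14·log₂(0.14) = 0.3971
−0.19·log₂(0.19) = 0.4552
−0.19·log₂(0.19) = 0.4552
−0.21·log₂(0.21) = 0.4728
−0.04·log₂(0.04) = 0.1858
−0.09·log₂(0.09) = 0.3127
−0.14·log₂(0.14) = 0.3971
Sum ≈ 2.6759 → 2.6759 bits.

2.6759 bits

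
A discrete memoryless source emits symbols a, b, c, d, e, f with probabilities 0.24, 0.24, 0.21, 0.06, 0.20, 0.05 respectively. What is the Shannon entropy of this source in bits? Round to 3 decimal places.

H = −Σ pᵢ log₂ pᵢ.
−0.24·log₂(0.24) = 0.4941
−0.24·log₂(0.24) = 0.4941
−0.21·log₂(0.21) = 0.4728
−0.06·log₂(0.06) = 0.2435
−0.20·log₂(0.20) = 0.4644
−0.05·log₂(0.05) = 0.2161
Sum ≈ 2.3851 → 2.385 bits.

2.385 bits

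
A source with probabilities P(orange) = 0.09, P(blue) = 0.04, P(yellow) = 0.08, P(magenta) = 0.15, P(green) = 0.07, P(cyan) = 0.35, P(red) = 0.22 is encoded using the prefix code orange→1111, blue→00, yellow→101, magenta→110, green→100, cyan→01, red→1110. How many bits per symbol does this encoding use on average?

L̄ = Σ pᵢ·ℓᵢ = 0.09·4 + 0.04·2 + 0.08·3 + 0.15·3 + 0.07·3 + 0.35·2 + 0.22·4 = 2.92 bits/symbol.

2.92 bits/symbol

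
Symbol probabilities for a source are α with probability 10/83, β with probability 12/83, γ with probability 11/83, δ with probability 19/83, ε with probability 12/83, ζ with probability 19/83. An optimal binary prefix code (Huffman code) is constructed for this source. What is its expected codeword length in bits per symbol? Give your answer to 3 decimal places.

2.542 bits/symbol

Repeatedly combine the two least-probable nodes; the expected code length is the sum of the merged weights.
merge 10/83 + 11/83 → 21/83
merge 12/83 + 12/83 → 24/83
merge 19/83 + 19/83 → 38/83
merge 21/83 + 24/83 → 45/83
merge 38/83 + 45/83 → 1
L = 21/83 + 24/83 + 38/83 + 45/83 + 1 = 211/83 ≈ 2.542 bits/symbol.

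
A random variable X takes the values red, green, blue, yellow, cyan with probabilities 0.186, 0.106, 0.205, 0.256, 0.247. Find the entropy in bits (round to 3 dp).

2.265 bits

H = −Σ pᵢ log₂ pᵢ.
−0.186·log₂(0.186) = 0.4514
−0.106·log₂(0.106) = 0.3432
−0.205·log₂(0.205) = 0.4687
−0.256·log₂(0.256) = 0.5032
−0.247·log₂(0.247) = 0.4983
Sum ≈ 2.2648 → 2.265 bits.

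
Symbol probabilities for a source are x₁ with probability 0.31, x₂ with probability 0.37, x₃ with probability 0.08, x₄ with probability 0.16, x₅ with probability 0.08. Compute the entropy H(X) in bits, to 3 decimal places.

2.061 bits

H = −Σ pᵢ log₂ pᵢ.
−0.31·log₂(0.31) = 0.5238
−0.37·log₂(0.37) = 0.5307
−0.08·log₂(0.08) = 0.2915
−0.16·log₂(0.16) = 0.4230
−0.08·log₂(0.08) = 0.2915
Sum ≈ 2.0606 → 2.061 bits.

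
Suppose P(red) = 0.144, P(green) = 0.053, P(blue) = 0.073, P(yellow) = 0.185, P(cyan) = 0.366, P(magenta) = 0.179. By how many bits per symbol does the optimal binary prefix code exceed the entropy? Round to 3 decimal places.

Entropy H = −Σ p log₂ p ≈ 2.3282 bits.
Huffman merges: 53/1000+73/1000→63/500; 63/500+18/125→27/100; 179/1000+37/200→91/250; 27/100+91/250→317/500; 183/500+317/500→1. L = 1197/500 ≈ 2.3940.
L − H = 2.3940 − 2.3282 = 0.066 bits.

0.066 bits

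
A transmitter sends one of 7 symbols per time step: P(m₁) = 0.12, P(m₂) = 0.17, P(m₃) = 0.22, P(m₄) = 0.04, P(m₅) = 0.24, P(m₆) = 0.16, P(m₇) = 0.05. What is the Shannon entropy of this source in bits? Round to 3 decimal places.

H = −Σ pᵢ log₂ pᵢ.
−0.12·log₂(0.12) = 0.3671
−0.17·log₂(0.17) = 0.4346
−0.22·log₂(0.22) = 0.4806
−0.04·log₂(0.04) = 0.1858
−0.24·log₂(0.24) = 0.4941
−0.16·log₂(0.16) = 0.4230
−0.05·log₂(0.05) = 0.2161
Sum ≈ 2.6012 → 2.601 bits.

2.601 bits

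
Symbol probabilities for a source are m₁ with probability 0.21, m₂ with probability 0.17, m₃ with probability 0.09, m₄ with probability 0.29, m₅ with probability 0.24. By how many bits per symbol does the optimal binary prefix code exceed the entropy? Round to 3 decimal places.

0.028 bits

Entropy H = −Σ p log₂ p ≈ 2.2321 bits.
Huffman merges: 9/100+17/100→13/50; 21/100+6/25→9/20; 13/50+29/100→11/20; 9/20+11/20→1. L = 113/50 ≈ 2.2600.
L − H = 2.2600 − 2.2321 = 0.028 bits.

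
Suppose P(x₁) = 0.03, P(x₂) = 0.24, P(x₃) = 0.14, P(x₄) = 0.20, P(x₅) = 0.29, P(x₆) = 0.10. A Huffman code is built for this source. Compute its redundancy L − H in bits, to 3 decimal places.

Entropy H = −Σ p log₂ p ≈ 2.3575 bits.
Huffman merges: 3/100+1/10→13/100; 13/100+7/50→27/100; 1/5+6/25→11/25; 27/100+29/100→14/25; 11/25+14/25→1. L = 12/5 ≈ 2.4000.
L − H = 2.4000 − 2.3575 = 0.043 bits.

0.043 bits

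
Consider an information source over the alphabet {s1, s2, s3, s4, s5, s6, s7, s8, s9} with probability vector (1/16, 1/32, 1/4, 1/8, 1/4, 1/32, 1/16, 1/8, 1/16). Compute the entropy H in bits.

2.8125 bits

Each probability is a power of 1/2, so log₂(1/p) is an integer.
H = Σ p·log₂(1/p) = 1/16·4 + 1/32·5 + 1/4·2 + 1/8·3 + 1/4·2 + 1/32·5 + 1/16·4 + 1/8·3 + 1/16·4 = 2.8125 bits.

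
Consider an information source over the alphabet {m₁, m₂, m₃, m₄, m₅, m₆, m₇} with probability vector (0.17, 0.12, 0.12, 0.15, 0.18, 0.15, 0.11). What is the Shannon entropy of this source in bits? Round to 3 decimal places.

2.785 bits

H = −Σ pᵢ log₂ pᵢ.
−0.17·log₂(0.17) = 0.4346
−0.12·log₂(0.12) = 0.3671
−0.12·log₂(0.12) = 0.3671
−0.15·log₂(0.15) = 0.4105
−0.18·log₂(0.18) = 0.4453
−0.15·log₂(0.15) = 0.4105
−0.11·log₂(0.11) = 0.3503
Sum ≈ 2.7854 → 2.785 bits.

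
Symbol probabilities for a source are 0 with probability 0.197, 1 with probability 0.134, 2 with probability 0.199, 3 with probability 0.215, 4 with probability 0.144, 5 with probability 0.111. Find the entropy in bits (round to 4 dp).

H = −Σ pᵢ log₂ pᵢ.
−0.197·log₂(0.197) = 0.4617
−0.134·log₂(0.134) = 0.3886
−0.199·log₂(0.199) = 0.4635
−0.215·log₂(0.215) = 0.4768
−0.144·log₂(0.144) = 0.4026
−0.111·log₂(0.111) = 0.3520
Sum ≈ 2.5452 → 2.5452 bits.

2.5452 bits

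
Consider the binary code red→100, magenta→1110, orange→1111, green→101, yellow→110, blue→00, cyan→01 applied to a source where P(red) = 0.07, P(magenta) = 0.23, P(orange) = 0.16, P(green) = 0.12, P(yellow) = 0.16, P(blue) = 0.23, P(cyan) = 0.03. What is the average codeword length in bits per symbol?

L̄ = Σ pᵢ·ℓᵢ = 0.07·3 + 0.23·4 + 0.16·4 + 0.12·3 + 0.16·3 + 0.23·2 + 0.03·2 = 3.13 bits/symbol.

3.13 bits/symbol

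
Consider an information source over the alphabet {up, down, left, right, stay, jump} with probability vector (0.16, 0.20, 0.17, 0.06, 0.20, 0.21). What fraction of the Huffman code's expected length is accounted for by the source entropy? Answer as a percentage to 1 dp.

Entropy H = −Σ p log₂ p ≈ 2.5027 bits.
Huffman merges: 3/50+4/25→11/50; 17/100+1/5→37/100; 1/5+21/100→41/100; 11/50+37/100→59/100; 41/100+59/100→1. L = 259/100 ≈ 2.5900.
Efficiency = H/L = 2.5027/2.5900 = 96.6%.

96.6%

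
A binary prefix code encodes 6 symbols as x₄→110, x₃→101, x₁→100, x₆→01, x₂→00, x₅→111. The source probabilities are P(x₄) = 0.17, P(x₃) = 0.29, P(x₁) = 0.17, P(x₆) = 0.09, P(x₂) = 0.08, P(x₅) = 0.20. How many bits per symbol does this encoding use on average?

L̄ = Σ pᵢ·ℓᵢ = 0.17·3 + 0.29·3 + 0.17·3 + 0.09·2 + 0.08·2 + 0.20·3 = 2.83 bits/symbol.

2.83 bits/symbol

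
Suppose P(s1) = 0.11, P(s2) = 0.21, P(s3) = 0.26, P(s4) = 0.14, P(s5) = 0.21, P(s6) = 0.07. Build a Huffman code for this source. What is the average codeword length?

Repeatedly combine the two least-probable nodes; the expected code length is the sum of the merged weights.
merge 7/100 + 11/100 → 9/50
merge 7/50 + 9/50 → 8/25
merge 21/100 + 21/100 → 21/50
merge 13/50 + 8/25 → 29/50
merge 21/50 + 29/50 → 1
L = 9/50 + 8/25 + 21/50 + 29/50 + 1 = 5/2 = 2.5 bits/symbol.

2.5 bits/symbol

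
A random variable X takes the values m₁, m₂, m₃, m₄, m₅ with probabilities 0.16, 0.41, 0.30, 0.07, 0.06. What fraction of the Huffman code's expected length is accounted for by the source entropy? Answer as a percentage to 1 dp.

98.7%

Entropy H = −Σ p log₂ p ≈ 1.9836 bits.
Huffman merges: 3/50+7/100→13/100; 13/100+4/25→29/100; 29/100+3/10→59/100; 41/100+59/100→1. L = 201/100 ≈ 2.0100.
Efficiency = H/L = 1.9836/2.0100 = 98.7%.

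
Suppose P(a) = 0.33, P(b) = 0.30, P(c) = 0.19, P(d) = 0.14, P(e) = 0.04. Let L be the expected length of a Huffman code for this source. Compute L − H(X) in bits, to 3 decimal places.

0.093 bits

Entropy H = −Σ p log₂ p ≈ 2.0870 bits.
Huffman merges: 1/25+7/50→9/50; 9/50+19/100→37/100; 3/10+33/100→63/100; 37/100+63/100→1. L = 109/50 ≈ 2.1800.
L − H = 2.1800 − 2.0870 = 0.093 bits.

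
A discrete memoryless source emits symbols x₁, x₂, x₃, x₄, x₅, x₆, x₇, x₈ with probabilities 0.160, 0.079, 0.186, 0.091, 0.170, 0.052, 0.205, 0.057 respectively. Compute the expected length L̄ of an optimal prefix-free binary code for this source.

Repeatedly combine the two least-probable nodes; the expected code length is the sum of the merged weights.
merge 13/250 + 57/1000 → 109/1000
merge 79/1000 + 91/1000 → 17/100
merge 109/1000 + 4/25 → 269/1000
merge 17/100 + 17/100 → 17/50
merge 93/500 + 41/200 → 391/1000
merge 269/1000 + 17/50 → 609/1000
merge 391/1000 + 609/1000 → 1
L = 109/1000 + 17/100 + 269/1000 + 17/50 + 391/1000 + 609/1000 + 1 = 361/125 = 2.888 bits/symbol.

2.888 bits/symbol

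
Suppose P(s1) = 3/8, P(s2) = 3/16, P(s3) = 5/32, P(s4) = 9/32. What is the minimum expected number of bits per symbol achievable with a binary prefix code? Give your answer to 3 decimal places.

Repeatedly combine the two least-probable nodes; the expected code length is the sum of the merged weights.
merge 5/32 + 3/16 → 11/32
merge 9/32 + 11/32 → 5/8
merge 3/8 + 5/8 → 1
L = 11/32 + 5/8 + 1 = 63/32 ≈ 1.969 bits/symbol.

1.969 bits/symbol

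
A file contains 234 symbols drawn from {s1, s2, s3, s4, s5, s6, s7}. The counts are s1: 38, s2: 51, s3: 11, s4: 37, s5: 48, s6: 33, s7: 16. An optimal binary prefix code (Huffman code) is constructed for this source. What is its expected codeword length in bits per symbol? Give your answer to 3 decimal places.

2.692 bits/symbol

Probabilities are the counts divided by 234.
Repeatedly combine the two least-probable nodes; the expected code length is the sum of the merged weights.
merge 11/234 + 8/117 → 3/26
merge 3/26 + 11/78 → 10/39
merge 37/234 + 19/117 → 25/78
merge 8/39 + 17/78 → 11/26
merge 10/39 + 25/78 → 15/26
merge 11/26 + 15/26 → 1
L = 3/26 + 10/39 + 25/78 + 11/26 + 15/26 + 1 = 35/13 ≈ 2.692 bits/symbol.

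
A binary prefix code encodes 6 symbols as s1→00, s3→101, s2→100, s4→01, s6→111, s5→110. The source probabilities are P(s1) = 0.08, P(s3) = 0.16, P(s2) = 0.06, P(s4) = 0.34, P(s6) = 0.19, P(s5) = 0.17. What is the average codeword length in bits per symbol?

L̄ = Σ pᵢ·ℓᵢ = 0.08·2 + 0.16·3 + 0.06·3 + 0.34·2 + 0.19·3 + 0.17·3 = 2.58 bits/symbol.

2.58 bits/symbol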